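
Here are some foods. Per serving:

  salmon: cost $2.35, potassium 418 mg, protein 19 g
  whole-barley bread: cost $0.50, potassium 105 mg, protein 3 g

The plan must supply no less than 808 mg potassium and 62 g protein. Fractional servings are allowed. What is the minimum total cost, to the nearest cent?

salmon only: max(808/418, 62/19) = 3.263 servings → $7.67.
whole-barley bread only: max(808/105, 62/3) = 20.67 servings → $10.33.
salmon + whole-barley bread with both targets exact would need a negative amount; discard.
Cheapest feasible corner: $7.67.

$7.67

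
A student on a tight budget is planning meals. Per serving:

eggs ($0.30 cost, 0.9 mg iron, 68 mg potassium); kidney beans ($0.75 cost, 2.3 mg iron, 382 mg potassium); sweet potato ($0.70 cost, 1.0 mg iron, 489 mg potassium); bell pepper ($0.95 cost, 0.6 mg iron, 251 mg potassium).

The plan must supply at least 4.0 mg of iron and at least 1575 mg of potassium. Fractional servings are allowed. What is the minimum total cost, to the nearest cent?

At the optimum either one food covers both requirements or two foods hit both targets exactly; no other combination can be cheaper.
eggs only: max(4.0/0.9, 1575/68) = 23.16 servings → $6.95.
kidney beans only: max(4.0/2.3, 1575/382) = 4.123 servings → $3.09.
sweet potato only: max(4.0/1.0, 1575/489) = 4 servings → $2.80.
bell pepper only: max(4.0/0.6, 1575/251) = 6.667 servings → $6.33.
eggs + kidney beans: the both-tight solution has a negative serving — not a feasible corner.
eggs + sweet potato with both tight: 1.024 servings and 3.078 servings → $2.46.
eggs + bell pepper with both tight: 0.3187 servings and 6.189 servings → $5.97.
kidney beans + sweet potato with both tight: 0.513 servings and 2.82 servings → $2.36.
kidney beans + bell pepper with both tight: 0.1695 servings and 6.017 servings → $5.84.
sweet potato + bell pepper: the both-tight solution has a negative serving — not a feasible corner.
So the least-cost plan costs $2.36.

$2.36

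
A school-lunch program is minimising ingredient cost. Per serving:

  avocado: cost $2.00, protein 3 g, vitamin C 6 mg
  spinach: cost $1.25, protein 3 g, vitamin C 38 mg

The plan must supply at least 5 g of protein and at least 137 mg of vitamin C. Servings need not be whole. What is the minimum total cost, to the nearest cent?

A basic optimal solution has at most two foods positive. Try each food alone and each pair with both targets met exactly.
avocado only: max(5/3, 137/6) = 22.83 servings → $45.67.
spinach only: max(5/3, 137/38) = 3.605 servings → $4.51.
avocado + spinach: the both-tight solution has a negative serving — not a feasible corner.
Cheapest feasible corner: $4.51.

$4.51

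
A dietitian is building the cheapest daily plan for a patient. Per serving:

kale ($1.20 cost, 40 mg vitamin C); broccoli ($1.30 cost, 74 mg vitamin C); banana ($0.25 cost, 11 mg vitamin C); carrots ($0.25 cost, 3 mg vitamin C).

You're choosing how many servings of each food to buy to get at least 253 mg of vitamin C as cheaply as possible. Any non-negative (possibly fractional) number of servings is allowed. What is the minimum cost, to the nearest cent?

$4.44

Cost per mg of vitamin C: broccoli $0.0176, banana $0.0227, kale $0.0300, carrots $0.0833.
With no serving limits, use only broccoli: 253 mg / 74 mg = 3.419 servings × $1.30 = $4.44.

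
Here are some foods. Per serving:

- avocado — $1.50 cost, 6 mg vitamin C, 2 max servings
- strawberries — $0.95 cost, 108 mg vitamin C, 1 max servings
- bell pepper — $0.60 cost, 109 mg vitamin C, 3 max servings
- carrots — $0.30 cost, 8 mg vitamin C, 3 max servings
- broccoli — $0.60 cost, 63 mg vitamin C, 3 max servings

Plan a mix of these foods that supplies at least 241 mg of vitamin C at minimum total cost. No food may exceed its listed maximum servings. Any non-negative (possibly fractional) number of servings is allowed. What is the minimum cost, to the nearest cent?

$1.33

Cost per mg of vitamin C: bell pepper $0.0055, strawberries $0.0088, broccoli $0.0095, carrots $0.0375, avocado $0.2500.
Take 2.211 servings of bell pepper: +241.0 mg vitamin C for $1.33 (total $1.33, still need 0.0 mg).
Filling from the cheapest source first is optimal under one linear minimum: $1.33.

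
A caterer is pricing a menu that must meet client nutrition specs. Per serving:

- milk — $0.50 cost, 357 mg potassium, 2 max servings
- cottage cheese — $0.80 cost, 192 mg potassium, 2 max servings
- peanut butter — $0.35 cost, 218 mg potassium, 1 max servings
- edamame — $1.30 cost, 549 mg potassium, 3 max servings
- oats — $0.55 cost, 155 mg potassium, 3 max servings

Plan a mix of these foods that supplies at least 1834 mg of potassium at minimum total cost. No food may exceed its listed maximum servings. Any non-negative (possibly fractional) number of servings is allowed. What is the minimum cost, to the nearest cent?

$3.49

Cost per mg of potassium: milk $0.0014, peanut butter $0.0016, edamame $0.0024, oats $0.0035, cottage cheese $0.0042.
Take 2 servings of milk: +714.0 mg potassium for $1.00 (total $1.00, still need 1120.0 mg).
Take 1 serving of peanut butter: +218.0 mg potassium for $0.35 (total $1.35, still need 902.0 mg).
Take 1.643 servings of edamame: +902.0 mg potassium for $2.14 (total $3.49, still need 0.0 mg).
Greedy by cheapest-per-mg is optimal for a single linear constraint, so the minimum cost is $3.49.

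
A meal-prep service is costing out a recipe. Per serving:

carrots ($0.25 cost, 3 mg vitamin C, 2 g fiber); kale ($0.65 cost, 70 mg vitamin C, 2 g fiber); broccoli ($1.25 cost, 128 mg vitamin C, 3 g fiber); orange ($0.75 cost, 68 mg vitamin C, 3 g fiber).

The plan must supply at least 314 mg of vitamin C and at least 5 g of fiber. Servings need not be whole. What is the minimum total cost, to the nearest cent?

$2.92

carrots only: max(314/3, 5/2) = 104.7 servings → $26.17.
kale only: max(314/70, 5/2) = 4.486 servings → $2.92.
broccoli only: max(314/128, 5/3) = 2.453 servings → $3.07.
orange only: max(314/68, 5/3) = 4.618 servings → $3.46.
carrots + kale with both targets exact would need a negative amount; discard.
carrots + broccoli: the both-tight solution has a negative serving — not a feasible corner.
carrots + orange with both targets exact would need a negative amount; discard.
kale + broccoli: intersection lies outside the first quadrant.
kale + orange with both targets exact would need a negative amount; discard.
broccoli + orange: intersection lies outside the first quadrant.
The minimum over all feasible corners is $2.92.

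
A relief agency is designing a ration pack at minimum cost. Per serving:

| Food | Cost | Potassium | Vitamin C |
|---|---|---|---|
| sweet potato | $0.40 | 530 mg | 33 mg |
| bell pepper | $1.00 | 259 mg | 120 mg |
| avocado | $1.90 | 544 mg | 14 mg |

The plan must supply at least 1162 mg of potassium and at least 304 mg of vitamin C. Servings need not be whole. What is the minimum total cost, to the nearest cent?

Two binding constraints pin down two serving amounts, so the optimal mix uses at most two foods. The candidates are each food alone (scaled to the tighter of potassium/vitamin C) and each pair with both constraints tight.
sweet potato only: max(1162/530, 304/33) = 9.212 servings → $3.68.
bell pepper only: max(1162/259, 304/120) = 4.486 servings → $4.49.
avocado only: max(1162/544, 304/14) = 21.71 servings → $41.26.
sweet potato + bell pepper with both tight: 1.103 servings and 2.23 servings → $2.67.
sweet potato + avocado: intersection lies outside the first quadrant.
bell pepper + avocado with both tight: 2.418 servings and 0.9846 servings → $4.29.
The minimum over all feasible corners is $2.67.

$2.67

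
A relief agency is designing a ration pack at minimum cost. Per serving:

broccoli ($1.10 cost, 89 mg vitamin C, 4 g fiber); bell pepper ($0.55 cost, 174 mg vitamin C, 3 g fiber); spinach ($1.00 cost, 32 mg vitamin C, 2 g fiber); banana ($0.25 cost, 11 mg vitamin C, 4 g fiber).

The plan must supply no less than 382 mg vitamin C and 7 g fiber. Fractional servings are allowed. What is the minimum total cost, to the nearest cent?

$1.23

For a min-cost LP with two ≥-constraints, a basic feasible solution has at most two positive variables.
broccoli only: max(382/89, 7/4) = 4.292 servings → $4.72.
bell pepper only: max(382/174, 7/3) = 2.333 servings → $1.28.
spinach only: max(382/32, 7/2) = 11.94 servings → $11.94.
banana only: max(382/11, 7/4) = 34.73 servings → $8.68.
broccoli + bell pepper with both tight: 0.1678 servings and 2.11 servings → $1.34.
broccoli + spinach: the both-tight solution has a negative serving — not a feasible corner.
broccoli + banana: intersection lies outside the first quadrant.
bell pepper + spinach with both tight: 2.143 servings and 0.2857 servings → $1.46.
bell pepper + banana with both tight: 2.189 servings and 0.1086 servings → $1.23.
spinach + banana: intersection lies outside the first quadrant.
The minimum over all feasible corners is $1.23.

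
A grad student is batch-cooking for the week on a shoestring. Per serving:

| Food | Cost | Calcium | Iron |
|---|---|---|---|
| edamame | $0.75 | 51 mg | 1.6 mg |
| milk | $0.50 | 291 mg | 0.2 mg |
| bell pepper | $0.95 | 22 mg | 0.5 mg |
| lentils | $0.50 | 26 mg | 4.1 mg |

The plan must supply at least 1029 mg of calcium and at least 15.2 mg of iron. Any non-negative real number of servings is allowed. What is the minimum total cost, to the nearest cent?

$3.38

A basic optimal solution has at most two foods positive. Try each food alone and each pair with both targets met exactly.
edamame only: max(1029/51, 15.2/1.6) = 20.18 servings → $15.13.
milk only: max(1029/291, 15.2/0.2) = 76 servings → $38.00.
bell pepper only: max(1029/22, 15.2/0.5) = 46.77 servings → $44.43.
lentils only: max(1029/26, 15.2/4.1) = 39.58 servings → $19.79.
edamame + milk with both tight: 9.261 servings and 1.913 servings → $7.90.
edamame + bell pepper: intersection lies outside the first quadrant.
edamame + lentils: intersection lies outside the first quadrant.
milk + bell pepper with both tight: 1.276 servings and 29.89 servings → $29.03.
milk + lentils with both tight: 3.219 servings and 3.55 servings → $3.38.
bell pepper + lentils with both targets exact would need a negative amount; discard.
So the least-cost plan costs $3.38.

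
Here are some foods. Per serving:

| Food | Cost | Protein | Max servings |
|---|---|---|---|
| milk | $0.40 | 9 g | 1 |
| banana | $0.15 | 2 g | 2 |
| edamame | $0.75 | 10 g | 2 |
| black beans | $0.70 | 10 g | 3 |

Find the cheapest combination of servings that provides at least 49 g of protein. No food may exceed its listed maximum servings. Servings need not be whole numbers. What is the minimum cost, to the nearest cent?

$3.25

Cost per g of protein: milk $0.0444, black beans $0.0700, banana $0.0750, edamame $0.0750.
Take 1 serving of milk: +9.0 g protein for $0.40 (total $0.40, still need 40.0 g).
Take 3 servings of black beans: +30.0 g protein for $2.10 (total $2.50, still need 10.0 g).
Take 2 servings of banana: +4.0 g protein for $0.30 (total $2.80, still need 6.0 g).
Take 0.6 servings of edamame: +6.0 g protein for $0.45 (total $3.25, still need 0.0 g).
Greedy by cheapest-per-g is optimal for a single linear constraint, so the minimum cost is $3.25.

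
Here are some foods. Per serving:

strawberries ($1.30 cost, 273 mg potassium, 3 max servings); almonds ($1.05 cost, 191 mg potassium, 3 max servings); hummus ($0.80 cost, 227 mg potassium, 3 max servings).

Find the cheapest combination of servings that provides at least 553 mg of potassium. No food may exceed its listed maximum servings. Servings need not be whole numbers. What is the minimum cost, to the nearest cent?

Cost per mg of potassium: hummus $0.0035, strawberries $0.0048, almonds $0.0055.
Take 2.436 servings of hummus: +553.0 mg potassium for $1.95 (total $1.95, still need 0.0 mg).
Greedy by cheapest-per-mg is optimal for a single linear constraint, so the minimum cost is $1.95.

$1.95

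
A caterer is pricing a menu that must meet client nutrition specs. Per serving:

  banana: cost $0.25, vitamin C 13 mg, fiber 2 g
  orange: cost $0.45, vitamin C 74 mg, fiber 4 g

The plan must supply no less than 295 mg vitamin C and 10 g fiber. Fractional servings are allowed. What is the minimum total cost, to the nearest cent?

$1.79

banana only: max(295/13, 10/2) = 22.69 servings → $5.67.
orange only: max(295/74, 10/4) = 3.986 servings → $1.79.
banana + orange: intersection lies outside the first quadrant.
The minimum over all feasible corners is $1.79.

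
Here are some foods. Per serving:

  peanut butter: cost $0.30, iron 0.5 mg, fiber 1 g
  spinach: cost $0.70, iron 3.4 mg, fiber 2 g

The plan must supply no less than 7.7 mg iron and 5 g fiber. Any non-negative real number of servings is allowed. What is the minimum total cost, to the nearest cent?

$1.72

This is a tiny linear program; its minimum lies at a vertex of the feasible set. List the vertices and price them.
peanut butter only: max(7.7/0.5, 5/1) = 15.4 servings → $4.62.
spinach only: max(7.7/3.4, 5/2) = 2.5 servings → $1.75.
peanut butter + spinach with both tight: 0.6667 servings and 2.167 servings → $1.72.
So the least-cost plan costs $1.72.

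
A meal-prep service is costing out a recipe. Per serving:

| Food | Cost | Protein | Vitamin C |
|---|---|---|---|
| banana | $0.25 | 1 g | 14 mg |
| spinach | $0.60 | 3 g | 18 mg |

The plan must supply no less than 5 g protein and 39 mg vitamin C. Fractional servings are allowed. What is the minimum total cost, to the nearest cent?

Minimising a linear cost over {protein ≥ 5, vitamin C ≥ 39, servings ≥ 0} — the optimum is at a vertex, using one or two foods.
banana only: max(5/1, 39/14) = 5 servings → $1.25.
spinach only: max(5/3, 39/18) = 2.167 servings → $1.30.
banana + spinach with both tight: 1.125 servings and 1.292 servings → $1.06.
The minimum over all feasible corners is $1.06.

$1.06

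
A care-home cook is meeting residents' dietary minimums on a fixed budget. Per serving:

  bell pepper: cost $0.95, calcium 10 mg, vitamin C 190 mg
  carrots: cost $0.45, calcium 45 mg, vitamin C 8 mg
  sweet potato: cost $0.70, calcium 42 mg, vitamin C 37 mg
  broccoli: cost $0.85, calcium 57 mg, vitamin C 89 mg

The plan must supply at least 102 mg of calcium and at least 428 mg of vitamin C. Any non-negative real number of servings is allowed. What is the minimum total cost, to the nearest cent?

An LP optimum is at a vertex; with two nutrient constraints at most two foods are used. Check each candidate.
bell pepper only: max(102/10, 428/190) = 10.2 servings → $9.69.
carrots only: max(102/45, 428/8) = 53.5 servings → $24.07.
sweet potato only: max(102/42, 428/37) = 11.57 servings → $8.10.
broccoli only: max(102/57, 428/89) = 4.809 servings → $4.09.
bell pepper + carrots with both tight: 2.178 servings and 1.783 servings → $2.87.
bell pepper + sweet potato with both tight: 1.866 servings and 1.984 servings → $3.16.
bell pepper + broccoli with both tight: 1.541 servings and 1.519 servings → $2.76.
carrots + sweet potato with both targets exact would need a negative amount; discard.
carrots + broccoli with both targets exact would need a negative amount; discard.
sweet potato + broccoli: the both-tight solution has a negative serving — not a feasible corner.
The minimum over all feasible corners is $2.76.

$2.76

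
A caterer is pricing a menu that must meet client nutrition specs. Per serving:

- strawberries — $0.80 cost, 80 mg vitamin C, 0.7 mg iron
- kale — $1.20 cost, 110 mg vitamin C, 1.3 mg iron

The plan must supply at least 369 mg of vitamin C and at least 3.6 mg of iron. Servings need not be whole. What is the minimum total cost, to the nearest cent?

A basic optimal solution has at most two foods positive. Try each food alone and each pair with both targets met exactly.
strawberries only: max(369/80, 3.6/0.7) = 5.143 servings → $4.11.
kale only: max(369/110, 3.6/1.3) = 3.355 servings → $4.03.
strawberries + kale with both tight: 3.1 servings and 1.1 servings → $3.80.
The minimum over all feasible corners is $3.80.

$3.80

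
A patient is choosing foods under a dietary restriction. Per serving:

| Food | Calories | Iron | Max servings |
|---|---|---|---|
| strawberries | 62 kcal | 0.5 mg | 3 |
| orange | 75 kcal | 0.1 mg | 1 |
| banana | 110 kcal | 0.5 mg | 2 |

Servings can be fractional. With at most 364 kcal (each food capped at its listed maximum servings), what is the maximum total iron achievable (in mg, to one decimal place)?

Iron per kcal: strawberries 0.008065, banana 0.004545, orange 0.001333.
Take 3 servings of strawberries: uses 186 kcal, +1.5 mg iron (running total 1.5 mg).
Take 1.618 servings of banana: uses 178 kcal, +0.8 mg iron (running total 2.3 mg).
Greedy by best ratio exhausts the calories allowance optimally: 2.3 mg.

2.3 mg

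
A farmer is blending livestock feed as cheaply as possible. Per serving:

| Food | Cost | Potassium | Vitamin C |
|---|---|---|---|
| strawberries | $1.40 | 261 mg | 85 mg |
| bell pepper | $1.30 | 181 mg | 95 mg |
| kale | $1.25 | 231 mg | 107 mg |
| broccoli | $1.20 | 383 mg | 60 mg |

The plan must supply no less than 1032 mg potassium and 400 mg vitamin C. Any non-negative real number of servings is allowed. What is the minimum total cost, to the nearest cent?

$5.00

Two binding constraints pin down two serving amounts, so the optimal mix uses at most two foods. The candidates are each food alone (scaled to the tighter of potassium/vitamin C) and each pair with both constraints tight.
strawberries only: max(1032/261, 400/85) = 4.706 servings → $6.59.
bell pepper only: max(1032/181, 400/95) = 5.702 servings → $7.41.
kale only: max(1032/231, 400/107) = 4.468 servings → $5.58.
broccoli only: max(1032/383, 400/60) = 6.667 servings → $8.00.
strawberries + bell pepper with both tight: 2.725 servings and 1.773 servings → $6.12.
strawberries + kale with both tight: 2.174 servings and 2.012 servings → $5.56.
strawberries + broccoli with both targets exact would need a negative amount; discard.
bell pepper + kale with both targets exact would need a negative amount; discard.
bell pepper + broccoli with both tight: 3.576 servings and 1.005 servings → $5.85.
kale + broccoli with both tight: 3.366 servings and 0.6646 servings → $5.00.
The minimum over all feasible corners is $5.00.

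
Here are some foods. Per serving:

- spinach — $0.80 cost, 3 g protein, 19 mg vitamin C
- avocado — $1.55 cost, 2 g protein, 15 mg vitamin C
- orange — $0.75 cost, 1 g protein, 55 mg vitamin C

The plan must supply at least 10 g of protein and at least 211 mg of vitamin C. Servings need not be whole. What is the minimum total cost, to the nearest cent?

$4.13

spinach only: max(10/3, 211/19) = 11.11 servings → $8.88.
avocado only: max(10/2, 211/15) = 14.07 servings → $21.80.
orange only: max(10/1, 211/55) = 10 servings → $7.50.
spinach + avocado: the both-tight solution has a negative serving — not a feasible corner.
spinach + orange with both tight: 2.322 servings and 3.034 servings → $4.13.
avocado + orange with both tight: 3.568 servings and 2.863 servings → $7.68.
So the least-cost plan costs $4.13.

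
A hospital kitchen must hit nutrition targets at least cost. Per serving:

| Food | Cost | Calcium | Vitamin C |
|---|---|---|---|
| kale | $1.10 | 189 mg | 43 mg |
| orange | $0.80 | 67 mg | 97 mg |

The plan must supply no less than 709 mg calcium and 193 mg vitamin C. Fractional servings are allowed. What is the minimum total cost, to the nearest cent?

$4.29

An LP optimum is at a vertex; with two nutrient constraints at most two foods are used. Check each candidate.
kale only: max(709/189, 193/43) = 4.488 servings → $4.94.
orange only: max(709/67, 193/97) = 10.58 servings → $8.47.
kale + orange with both tight: 3.614 servings and 0.3877 servings → $4.29.
Cheapest feasible corner: $4.29.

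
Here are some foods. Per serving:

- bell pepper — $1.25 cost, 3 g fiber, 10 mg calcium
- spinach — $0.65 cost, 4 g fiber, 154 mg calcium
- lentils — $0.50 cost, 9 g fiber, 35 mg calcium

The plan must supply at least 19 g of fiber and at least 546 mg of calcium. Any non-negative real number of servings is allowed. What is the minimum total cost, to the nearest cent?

$2.51

Two binding constraints pin down two serving amounts, so the optimal mix uses at most two foods. The candidates are each food alone (scaled to the tighter of fiber/calcium) and each pair with both constraints tight.
bell pepper only: max(19/3, 546/10) = 54.6 servings → $68.25.
spinach only: max(19/4, 546/154) = 4.75 servings → $3.09.
lentils only: max(19/9, 546/35) = 15.6 servings → $7.80.
bell pepper + spinach with both tight: 1.758 servings and 3.431 servings → $4.43.
bell pepper + lentils: intersection lies outside the first quadrant.
spinach + lentils with both tight: 3.41 servings and 0.5955 servings → $2.51.
Cheapest feasible corner: $2.51.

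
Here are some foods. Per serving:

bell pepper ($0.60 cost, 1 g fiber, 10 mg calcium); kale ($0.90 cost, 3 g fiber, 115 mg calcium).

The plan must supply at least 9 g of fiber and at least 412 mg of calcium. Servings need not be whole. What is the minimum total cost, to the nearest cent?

$3.22

This is a tiny linear program; its minimum lies at a vertex of the feasible set. List the vertices and price them.
bell pepper only: max(9/1, 412/10) = 41.2 servings → $24.72.
kale only: max(9/3, 412/115) = 3.583 servings → $3.22.
bell pepper + kale: the both-tight solution has a negative serving — not a feasible corner.
So the least-cost plan costs $3.22.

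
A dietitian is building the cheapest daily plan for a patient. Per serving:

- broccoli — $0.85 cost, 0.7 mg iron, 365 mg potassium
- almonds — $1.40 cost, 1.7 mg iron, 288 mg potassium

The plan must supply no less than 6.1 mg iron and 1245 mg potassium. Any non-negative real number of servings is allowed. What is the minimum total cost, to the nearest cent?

$5.26

For a min-cost LP with two ≥-constraints, a basic feasible solution has at most two positive variables.
broccoli only: max(6.1/0.7, 1245/365) = 8.714 servings → $7.41.
almonds only: max(6.1/1.7, 1245/288) = 4.323 servings → $6.05.
broccoli + almonds with both tight: 0.8587 servings and 3.235 servings → $5.26.
The minimum over all feasible corners is $5.26.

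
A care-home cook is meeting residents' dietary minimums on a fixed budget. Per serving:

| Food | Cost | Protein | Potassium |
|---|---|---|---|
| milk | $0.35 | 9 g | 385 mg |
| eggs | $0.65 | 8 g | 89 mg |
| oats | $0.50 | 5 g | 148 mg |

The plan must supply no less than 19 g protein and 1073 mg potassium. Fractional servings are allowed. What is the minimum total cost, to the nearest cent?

$0.98

Minimising a linear cost over {protein ≥ 19, potassium ≥ 1073, servings ≥ 0} — the optimum is at a vertex, using one or two foods.
milk only: max(19/9, 1073/385) = 2.787 servings → $0.98.
eggs only: max(19/8, 1073/89) = 12.06 servings → $7.84.
oats only: max(19/5, 1073/148) = 7.25 servings → $3.62.
milk + eggs with both targets exact would need a negative amount; discard.
milk + oats: the both-tight solution has a negative serving — not a feasible corner.
eggs + oats: intersection lies outside the first quadrant.
The minimum over all feasible corners is $0.98.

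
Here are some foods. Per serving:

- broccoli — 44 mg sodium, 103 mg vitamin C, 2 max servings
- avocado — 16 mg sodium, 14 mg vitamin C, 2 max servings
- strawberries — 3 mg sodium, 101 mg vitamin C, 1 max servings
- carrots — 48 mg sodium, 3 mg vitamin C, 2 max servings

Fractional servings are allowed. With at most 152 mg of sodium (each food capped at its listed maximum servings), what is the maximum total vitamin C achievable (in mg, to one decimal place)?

336.8 mg

Vitamin C per mg sodium: strawberries 33.67, broccoli 2.341, avocado 0.875, carrots 0.0625.
Take 1 serving of strawberries: uses 3 mg sodium, +101.0 mg vitamin C (running total 101.0 mg).
Take 2 servings of broccoli: uses 88 mg sodium, +206.0 mg vitamin C (running total 307.0 mg).
Take 2 servings of avocado: uses 32 mg sodium, +28.0 mg vitamin C (running total 335.0 mg).
Take 0.6042 servings of carrots: uses 29 mg sodium, +1.8 mg vitamin C (running total 336.8 mg).
Greedy by best ratio exhausts the sodium allowance optimally: 336.8 mg.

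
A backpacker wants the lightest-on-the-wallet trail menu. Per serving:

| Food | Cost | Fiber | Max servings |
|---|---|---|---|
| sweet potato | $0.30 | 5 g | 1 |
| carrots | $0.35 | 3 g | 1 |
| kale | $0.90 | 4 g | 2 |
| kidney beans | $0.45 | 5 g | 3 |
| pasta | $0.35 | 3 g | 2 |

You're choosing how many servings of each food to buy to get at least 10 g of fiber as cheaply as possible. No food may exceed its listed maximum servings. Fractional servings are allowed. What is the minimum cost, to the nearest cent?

Cost per g of fiber: sweet potato $0.0600, kidney beans $0.0900, carrots $0.1167, pasta $0.1167, kale $0.2250.
Take 1 serving of sweet potato: +5.0 g fiber for $0.30 (total $0.30, still need 5.0 g).
Take 1 serving of kidney beans: +5.0 g fiber for $0.45 (total $0.75, still need 0.0 g).
Filling from the cheapest source first is optimal under one linear minimum: $0.75.

$0.75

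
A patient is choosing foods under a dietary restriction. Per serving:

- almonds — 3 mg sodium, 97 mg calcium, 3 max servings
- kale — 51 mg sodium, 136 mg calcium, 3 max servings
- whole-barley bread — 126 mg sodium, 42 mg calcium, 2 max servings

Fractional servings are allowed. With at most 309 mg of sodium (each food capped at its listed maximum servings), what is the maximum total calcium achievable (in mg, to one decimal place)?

Calcium per mg sodium: almonds 32.33, kale 2.667, whole-barley bread 0.3333.
Take 3 servings of almonds: uses 9 mg sodium, +291.0 mg calcium (running total 291.0 mg).
Take 3 servings of kale: uses 153 mg sodium, +408.0 mg calcium (running total 699.0 mg).
Take 1.167 servings of whole-barley bread: uses 147 mg sodium, +49.0 mg calcium (running total 748.0 mg).
Filling greedily by calcium-per-mg sodium is optimal for one linear limit, giving 748.0 mg.

748.0 mg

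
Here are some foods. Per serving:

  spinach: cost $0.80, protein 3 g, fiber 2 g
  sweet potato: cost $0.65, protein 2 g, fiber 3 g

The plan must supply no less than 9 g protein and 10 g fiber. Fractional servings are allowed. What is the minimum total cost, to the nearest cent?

Check every corner: each single food scaled to meet both minima, and each pair solved so both constraints bind.
spinach only: max(9/3, 10/2) = 5 servings → $4.00.
sweet potato only: max(9/2, 10/3) = 4.5 servings → $2.92.
spinach + sweet potato with both tight: 1.4 servings and 2.4 servings → $2.68.
The minimum over all feasible corners is $2.68.

$2.68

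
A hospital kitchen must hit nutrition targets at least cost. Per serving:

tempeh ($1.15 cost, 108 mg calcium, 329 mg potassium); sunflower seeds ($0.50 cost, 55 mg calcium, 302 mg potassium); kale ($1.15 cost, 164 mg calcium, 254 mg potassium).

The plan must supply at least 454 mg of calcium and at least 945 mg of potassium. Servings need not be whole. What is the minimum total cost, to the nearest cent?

Check every corner: each single food scaled to meet both minima, and each pair solved so both constraints bind.
tempeh only: max(454/108, 945/329) = 4.204 servings → $4.83.
sunflower seeds only: max(454/55, 945/302) = 8.255 servings → $4.13.
kale only: max(454/164, 945/254) = 3.72 servings → $4.28.
tempeh + sunflower seeds: the both-tight solution has a negative serving — not a feasible corner.
tempeh + kale with both tight: 1.495 servings and 1.784 servings → $3.77.
sunflower seeds + kale with both tight: 1.115 servings and 2.394 servings → $3.31.
The minimum over all feasible corners is $3.31.

$3.31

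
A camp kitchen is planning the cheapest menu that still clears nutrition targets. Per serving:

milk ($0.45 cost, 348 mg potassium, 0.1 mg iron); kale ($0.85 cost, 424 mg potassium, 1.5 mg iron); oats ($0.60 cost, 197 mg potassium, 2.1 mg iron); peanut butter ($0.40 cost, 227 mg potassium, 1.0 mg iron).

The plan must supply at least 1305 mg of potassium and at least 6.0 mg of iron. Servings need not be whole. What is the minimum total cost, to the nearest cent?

$2.35

Compare the cost at each extreme point of the feasible region.
milk only: max(1305/348, 6.0/0.1) = 60 servings → $27.00.
kale only: max(1305/424, 6.0/1.5) = 4 servings → $3.40.
oats only: max(1305/197, 6.0/2.1) = 6.624 servings → $3.97.
peanut butter only: max(1305/227, 6.0/1.0) = 6 servings → $2.40.
milk + kale with both targets exact would need a negative amount; discard.
milk + oats with both tight: 2.192 servings and 2.753 servings → $2.64.
milk + peanut butter with both targets exact would need a negative amount; discard.
kale + oats with both tight: 2.62 servings and 0.9859 servings → $2.82.
kale + peanut butter with both targets exact would need a negative amount; discard.
oats + peanut butter with both tight: 0.2038 servings and 5.572 servings → $2.35.
Cheapest feasible corner: $2.35.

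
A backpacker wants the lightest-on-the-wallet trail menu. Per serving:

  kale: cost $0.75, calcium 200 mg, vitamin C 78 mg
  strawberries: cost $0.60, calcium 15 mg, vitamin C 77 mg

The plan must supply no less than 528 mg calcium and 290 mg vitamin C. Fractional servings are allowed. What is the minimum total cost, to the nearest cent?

$2.62

An LP optimum is at a vertex; with two nutrient constraints at most two foods are used. Check each candidate.
kale only: max(528/200, 290/78) = 3.718 servings → $2.79.
strawberries only: max(528/15, 290/77) = 35.2 servings → $21.12.
kale + strawberries with both tight: 2.551 servings and 1.182 servings → $2.62.
So the least-cost plan costs $2.62.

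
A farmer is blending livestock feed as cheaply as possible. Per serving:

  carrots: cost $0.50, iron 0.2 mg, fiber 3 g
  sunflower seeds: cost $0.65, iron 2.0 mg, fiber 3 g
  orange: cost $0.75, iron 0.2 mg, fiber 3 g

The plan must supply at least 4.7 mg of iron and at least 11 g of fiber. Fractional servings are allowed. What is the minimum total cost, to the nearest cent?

Check every corner: each single food scaled to meet both minima, and each pair solved so both constraints bind.
carrots only: max(4.7/0.2, 11/3) = 23.5 servings → $11.75.
sunflower seeds only: max(4.7/2.0, 11/3) = 3.667 servings → $2.38.
orange only: max(4.7/0.2, 11/3) = 23.5 servings → $17.62.
carrots + sunflower seeds with both tight: 1.463 servings and 2.204 servings → $2.16.
carrots + orange (both tight): parallel constraints — no distinct corner.
sunflower seeds + orange with both tight: 2.204 servings and 1.463 servings → $2.53.
So the least-cost plan costs $2.16.

$2.16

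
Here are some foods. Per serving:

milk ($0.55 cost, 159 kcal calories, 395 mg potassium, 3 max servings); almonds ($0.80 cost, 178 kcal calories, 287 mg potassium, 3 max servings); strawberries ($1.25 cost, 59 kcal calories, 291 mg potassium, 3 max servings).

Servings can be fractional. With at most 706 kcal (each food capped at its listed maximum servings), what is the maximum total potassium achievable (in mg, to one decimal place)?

Potassium per kcal: strawberries 4.932, milk 2.484, almonds 1.612.
Take 3 servings of strawberries: uses 177 kcal, +873.0 mg potassium (running total 873.0 mg).
Take 3 servings of milk: uses 477 kcal, +1185.0 mg potassium (running total 2058.0 mg).
Take 0.2921 servings of almonds: uses 52 kcal, +83.8 mg potassium (running total 2141.8 mg).
Filling greedily by potassium-per-kcal is optimal for one linear limit, giving 2141.8 mg.

2141.8 mg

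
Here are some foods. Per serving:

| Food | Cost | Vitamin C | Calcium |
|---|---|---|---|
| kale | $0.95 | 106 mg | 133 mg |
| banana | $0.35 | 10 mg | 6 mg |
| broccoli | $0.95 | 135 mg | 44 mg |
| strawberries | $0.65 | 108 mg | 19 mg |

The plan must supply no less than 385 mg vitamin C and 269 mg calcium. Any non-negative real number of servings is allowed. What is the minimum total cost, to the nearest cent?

A basic optimal solution has at most two foods positive. Try each food alone and each pair with both targets met exactly.
kale only: max(385/106, 269/133) = 3.632 servings → $3.45.
banana only: max(385/10, 269/6) = 44.83 servings → $15.69.
broccoli only: max(385/135, 269/44) = 6.114 servings → $5.81.
strawberries only: max(385/108, 269/19) = 14.16 servings → $9.20.
kale + banana with both tight: 0.5476 servings and 32.7 servings → $11.96.
kale + broccoli with both tight: 1.458 servings and 1.707 servings → $3.01.
kale + strawberries with both tight: 1.76 servings and 1.837 servings → $2.87.
banana + broccoli: intersection lies outside the first quadrant.
banana + strawberries: the both-tight solution has a negative serving — not a feasible corner.
broccoli + strawberries with both targets exact would need a negative amount; discard.
The minimum over all feasible corners is $2.87.

$2.87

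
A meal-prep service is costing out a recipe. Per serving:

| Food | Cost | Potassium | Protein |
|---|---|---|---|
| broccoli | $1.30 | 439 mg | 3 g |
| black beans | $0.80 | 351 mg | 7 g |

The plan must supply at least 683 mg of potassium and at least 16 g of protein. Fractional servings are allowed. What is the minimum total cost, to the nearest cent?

$1.83

With two linear requirements the optimum uses one or two foods; enumerate the corners.
broccoli only: max(683/439, 16/3) = 5.333 servings → $6.93.
black beans only: max(683/351, 16/7) = 2.286 servings → $1.83.
broccoli + black beans: intersection lies outside the first quadrant.
The minimum over all feasible corners is $1.83.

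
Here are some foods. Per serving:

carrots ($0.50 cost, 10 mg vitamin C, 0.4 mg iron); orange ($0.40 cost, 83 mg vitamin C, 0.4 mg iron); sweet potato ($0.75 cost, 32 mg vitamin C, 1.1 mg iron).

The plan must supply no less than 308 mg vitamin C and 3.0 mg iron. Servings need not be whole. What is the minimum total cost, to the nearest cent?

$2.44

An LP optimum is at a vertex; with two nutrient constraints at most two foods are used. Check each candidate.
carrots only: max(308/10, 3.0/0.4) = 30.8 servings → $15.40.
orange only: max(308/83, 3.0/0.4) = 7.5 servings → $3.00.
sweet potato only: max(308/32, 3.0/1.1) = 9.625 servings → $7.22.
carrots + orange with both tight: 4.308 servings and 3.192 servings → $3.43.
carrots + sweet potato: intersection lies outside the first quadrant.
orange + sweet potato with both tight: 3.093 servings and 1.603 servings → $2.44.
The minimum over all feasible corners is $2.44.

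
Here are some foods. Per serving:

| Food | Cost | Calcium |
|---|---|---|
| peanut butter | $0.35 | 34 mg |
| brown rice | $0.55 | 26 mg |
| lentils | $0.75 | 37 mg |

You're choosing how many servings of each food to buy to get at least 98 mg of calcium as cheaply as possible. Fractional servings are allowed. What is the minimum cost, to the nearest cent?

$1.01

Cost per mg of calcium: peanut butter $0.0103, lentils $0.0203, brown rice $0.0212.
With no serving limits, use only peanut butter: 98 mg / 34 mg = 2.882 servings × $0.35 = $1.01.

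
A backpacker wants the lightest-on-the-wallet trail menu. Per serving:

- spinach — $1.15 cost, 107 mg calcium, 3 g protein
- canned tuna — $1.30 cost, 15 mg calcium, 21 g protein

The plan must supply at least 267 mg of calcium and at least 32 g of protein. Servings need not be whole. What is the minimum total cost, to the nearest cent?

The cheapest plan sits at a corner of the feasible region — with two constraints it uses at most two foods.
spinach only: max(267/107, 32/3) = 10.67 servings → $12.27.
canned tuna only: max(267/15, 32/21) = 17.8 servings → $23.14.
spinach + canned tuna with both tight: 2.328 servings and 1.191 servings → $4.23.
So the least-cost plan costs $4.23.

$4.23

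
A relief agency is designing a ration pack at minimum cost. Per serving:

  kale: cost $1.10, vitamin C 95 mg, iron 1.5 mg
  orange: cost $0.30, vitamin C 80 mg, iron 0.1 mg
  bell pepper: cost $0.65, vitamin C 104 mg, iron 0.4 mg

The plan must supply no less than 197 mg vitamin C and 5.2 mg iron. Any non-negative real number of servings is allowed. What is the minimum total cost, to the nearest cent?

A basic optimal solution has at most two foods positive. Try each food alone and each pair with both targets met exactly.
kale only: max(197/95, 5.2/1.5) = 3.467 servings → $3.81.
orange only: max(197/80, 5.2/0.1) = 52 servings → $15.60.
bell pepper only: max(197/104, 5.2/0.4) = 13 servings → $8.45.
kale + orange: the both-tight solution has a negative serving — not a feasible corner.
kale + bell pepper: intersection lies outside the first quadrant.
orange + bell pepper: intersection lies outside the first quadrant.
So the least-cost plan costs $3.81.

$3.81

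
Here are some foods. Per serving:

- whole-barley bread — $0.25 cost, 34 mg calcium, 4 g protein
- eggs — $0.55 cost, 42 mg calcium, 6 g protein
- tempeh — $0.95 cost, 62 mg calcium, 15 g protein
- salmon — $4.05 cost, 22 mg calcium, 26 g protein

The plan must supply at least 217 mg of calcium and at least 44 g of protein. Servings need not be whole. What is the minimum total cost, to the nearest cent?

$2.75

A basic optimal solution has at most two foods positive. Try each food alone and each pair with both targets met exactly.
whole-barley bread only: max(217/34, 44/4) = 11 servings → $2.75.
eggs only: max(217/42, 44/6) = 7.333 servings → $4.03.
tempeh only: max(217/62, 44/15) = 3.5 servings → $3.33.
salmon only: max(217/22, 44/26) = 9.864 servings → $39.95.
whole-barley bread + eggs: the both-tight solution has a negative serving — not a feasible corner.
whole-barley bread + tempeh with both tight: 2.011 servings and 2.397 servings → $2.78.
whole-barley bread + salmon with both tight: 5.872 servings and 0.7889 servings → $4.66.
eggs + tempeh with both tight: 2.043 servings and 2.116 servings → $3.13.
eggs + salmon with both tight: 4.869 servings and 0.5687 servings → $4.98.
tempeh + salmon with both targets exact would need a negative amount; discard.
So the least-cost plan costs $2.75.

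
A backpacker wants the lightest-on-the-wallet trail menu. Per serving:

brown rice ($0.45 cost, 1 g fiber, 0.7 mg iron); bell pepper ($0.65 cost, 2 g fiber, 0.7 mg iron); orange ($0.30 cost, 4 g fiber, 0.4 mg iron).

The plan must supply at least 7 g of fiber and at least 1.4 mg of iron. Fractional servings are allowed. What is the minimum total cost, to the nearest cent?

$0.96

With two linear requirements the optimum uses one or two foods; enumerate the corners.
brown rice only: max(7/1, 1.4/0.7) = 7 servings → $3.15.
bell pepper only: max(7/2, 1.4/0.7) = 3.5 servings → $2.27.
orange only: max(7/4, 1.4/0.4) = 3.5 servings → $1.05.
brown rice + bell pepper with both targets exact would need a negative amount; discard.
brown rice + orange with both tight: 1.167 servings and 1.458 servings → $0.96.
bell pepper + orange with both tight: 1.4 servings and 1.05 servings → $1.23.
The minimum over all feasible corners is $0.96.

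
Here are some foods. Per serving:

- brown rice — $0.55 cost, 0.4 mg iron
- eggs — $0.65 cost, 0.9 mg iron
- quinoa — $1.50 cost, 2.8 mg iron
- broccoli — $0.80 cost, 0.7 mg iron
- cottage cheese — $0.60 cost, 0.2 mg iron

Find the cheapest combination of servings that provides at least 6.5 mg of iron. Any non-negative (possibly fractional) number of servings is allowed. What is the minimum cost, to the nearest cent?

Cost per mg of iron: quinoa $0.5357, eggs $0.7222, broccoli $1.1429, brown rice $1.3750, cottage cheese $3.0000.
With no serving limits, use only quinoa: 6.5 mg / 2.8 mg = 2.321 servings × $1.50 = $3.48.

$3.48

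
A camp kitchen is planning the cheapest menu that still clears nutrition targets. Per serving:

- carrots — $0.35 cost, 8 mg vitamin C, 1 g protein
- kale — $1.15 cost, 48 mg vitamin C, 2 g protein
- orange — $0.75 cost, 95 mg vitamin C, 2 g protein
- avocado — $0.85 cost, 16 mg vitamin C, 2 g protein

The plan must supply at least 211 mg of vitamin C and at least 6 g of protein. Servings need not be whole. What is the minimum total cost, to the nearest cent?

Compare the cost at each extreme point of the feasible region.
carrots only: max(211/8, 6/1) = 26.38 servings → $9.23.
kale only: max(211/48, 6/2) = 4.396 servings → $5.06.
orange only: max(211/95, 6/2) = 3 servings → $2.25.
avocado only: max(211/16, 6/2) = 13.19 servings → $11.21.
carrots + kale: the both-tight solution has a negative serving — not a feasible corner.
carrots + orange with both tight: 1.873 servings and 2.063 servings → $2.20.
carrots + avocado (both tight): parallel constraints — no distinct corner.
kale + orange with both tight: 1.574 servings and 1.426 servings → $2.88.
kale + avocado with both targets exact would need a negative amount; discard.
orange + avocado with both tight: 2.063 servings and 0.9367 servings → $2.34.
So the least-cost plan costs $2.20.

$2.20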